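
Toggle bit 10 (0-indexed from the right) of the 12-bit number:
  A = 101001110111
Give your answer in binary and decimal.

Mask = 1 << 10 = 010000000000
Bit 10 of A is 0; XOR with the mask flips it to 1.
  101001110111
^ 010000000000
--------------
  111001110111

Answer: 111001110111 (3703)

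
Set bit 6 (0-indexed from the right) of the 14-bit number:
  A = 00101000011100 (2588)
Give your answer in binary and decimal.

Mask = 1 << 6 = 00000001000000
Bit 6 of A is 0, so OR-ing with the mask flips it to 1.
  00101000011100
| 00000001000000
----------------
  00101001011100

Answer: 00101001011100 (2652)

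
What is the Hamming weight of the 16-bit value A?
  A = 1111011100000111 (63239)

1111011100000111
1-bits at positions (from bit 0 = LSB): 0, 1, 2, 8, 9, 10, 12, 13, 14, 15
Count = 10

Answer: 10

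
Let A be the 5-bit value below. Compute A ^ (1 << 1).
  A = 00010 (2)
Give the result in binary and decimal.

Mask = 1 << 1 = 00010
Bit 1 of A is 1; XOR with the mask flips it to 0.
  00010
^ 00010
-------
  00000

Answer: 00000 (0)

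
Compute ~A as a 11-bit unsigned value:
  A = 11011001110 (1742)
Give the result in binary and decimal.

Flip each bit (0->1, 1->0):
  11011001110
  00100110001

Answer: 00100110001 (305)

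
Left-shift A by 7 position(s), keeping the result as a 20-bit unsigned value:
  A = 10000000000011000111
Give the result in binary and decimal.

Shift left by 7: drop the top 7 bit(s), append 7 zero(s) on the right.
  10000000000011000111  ->  discard [1000000], keep [0000011000111], append 0000000
= 00000110001110000000

Answer: 00000110001110000000 (25472)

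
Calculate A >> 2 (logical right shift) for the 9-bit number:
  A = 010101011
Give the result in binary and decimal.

Logical shift right by 2: drop the bottom 2 bit(s), prepend 2 zero(s) on the left.
  010101011  ->  keep [0101010], discard [11], prepend 00
= 000101010

Answer: 000101010 (42)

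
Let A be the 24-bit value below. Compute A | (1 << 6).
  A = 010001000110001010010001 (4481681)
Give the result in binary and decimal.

Mask = 1 << 6 = 000000000000000001000000
Bit 6 of A is 0, so OR-ing with the mask flips it to 1.
  010001000110001010010001
| 000000000000000001000000
--------------------------
  010001000110001011010001

Answer: 010001000110001011010001 (4481745)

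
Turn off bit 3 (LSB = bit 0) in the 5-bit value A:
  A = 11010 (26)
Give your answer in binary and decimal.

Mask = ~(1 << 3) = 10111
Bit 3 of A is 1, so AND-ing with the mask clears it to 0.
  11010
& 10111
-------
  10010

Answer: 10010 (18)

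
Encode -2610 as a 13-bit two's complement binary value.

1. Binary of +2610:  0101000110010
2. Invert bits:     1010111001101
3. Add 1:           1010111001110

Answer: 1010111001110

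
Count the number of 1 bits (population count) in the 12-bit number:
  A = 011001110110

011001110110
1-bits at positions (from bit 0 = LSB): 1, 2, 4, 5, 6, 9, 10
Count = 7

Answer: 7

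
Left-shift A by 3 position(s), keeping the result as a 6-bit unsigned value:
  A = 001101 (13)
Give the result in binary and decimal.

Shift left by 3: drop the top 3 bit(s), append 3 zero(s) on the right.
  001101  ->  discard [001], keep [101], append 000
= 101000

Answer: 101000 (40)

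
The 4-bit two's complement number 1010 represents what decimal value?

MSB is 1, so the value is negative. Find the magnitude:
1. Invert bits:  0101
2. Add 1:        0110  = 6
3. Apply sign:   -6

Answer: -6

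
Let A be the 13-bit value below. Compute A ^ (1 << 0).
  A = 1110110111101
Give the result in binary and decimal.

Mask = 1 << 0 = 0000000000001
Bit 0 of A is 1; XOR with the mask flips it to 0.
  1110110111101
^ 0000000000001
---------------
  1110110111100

Answer: 1110110111100 (7612)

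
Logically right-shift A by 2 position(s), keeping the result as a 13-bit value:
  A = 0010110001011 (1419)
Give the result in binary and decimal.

Logical shift right by 2: drop the bottom 2 bit(s), prepend 2 zero(s) on the left.
  0010110001011  ->  keep [00101100010], discard [11], prepend 00
= 0000101100010

Answer: 0000101100010 (354)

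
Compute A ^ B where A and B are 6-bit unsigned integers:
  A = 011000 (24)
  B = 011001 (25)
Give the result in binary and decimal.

Apply ^ to each column (1 where bits differ):
  011000
^ 011001
--------
  000001

Answer: 000001 (1)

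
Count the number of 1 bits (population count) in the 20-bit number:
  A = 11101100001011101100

11101100001011101100
1-bits at positions (from bit 0 = LSB): 2, 3, 5, 6, 7, 9, 14, 15, 17, 18, 19
Count = 11

Answer: 11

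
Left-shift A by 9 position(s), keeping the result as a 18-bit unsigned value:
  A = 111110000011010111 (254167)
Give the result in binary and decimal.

Shift left by 9: drop the top 9 bit(s), append 9 zero(s) on the right.
  111110000011010111  ->  discard [111110000], keep [011010111], append 000000000
= 011010111000000000

Answer: 011010111000000000 (110080)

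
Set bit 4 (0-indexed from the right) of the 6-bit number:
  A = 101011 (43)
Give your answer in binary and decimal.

Mask = 1 << 4 = 010000
Bit 4 of A is 0, so OR-ing with the mask flips it to 1.
  101011
| 010000
--------
  111011

Answer: 111011 (59)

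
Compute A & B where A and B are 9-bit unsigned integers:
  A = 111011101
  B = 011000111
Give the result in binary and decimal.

Apply & to each column (1 only where both bits are 1):
  111011101
& 011000111
-----------
  011000101

Answer: 011000101 (197)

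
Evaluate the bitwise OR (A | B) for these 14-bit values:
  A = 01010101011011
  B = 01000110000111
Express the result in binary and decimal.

Apply | to each column (1 where either bit is 1):
  01010101011011
| 01000110000111
----------------
  01010111011111

Answer: 01010111011111 (5599)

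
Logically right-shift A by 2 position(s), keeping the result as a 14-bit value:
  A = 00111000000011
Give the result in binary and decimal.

Logical shift right by 2: drop the bottom 2 bit(s), prepend 2 zero(s) on the left.
  00111000000011  ->  keep [001110000000], discard [11], prepend 00
= 00001110000000

Answer: 00001110000000 (896)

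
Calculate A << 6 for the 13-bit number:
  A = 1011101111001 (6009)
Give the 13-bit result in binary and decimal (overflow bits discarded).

Shift left by 6: drop the top 6 bit(s), append 6 zero(s) on the right.
  1011101111001  ->  discard [101110], keep [1111001], append 000000
= 1111001000000

Answer: 1111001000000 (7744)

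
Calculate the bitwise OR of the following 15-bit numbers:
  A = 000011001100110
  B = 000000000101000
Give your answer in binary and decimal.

Apply | to each column (1 where either bit is 1):
  000011001100110
| 000000000101000
-----------------
  000011001101110

Answer: 000011001101110 (1646)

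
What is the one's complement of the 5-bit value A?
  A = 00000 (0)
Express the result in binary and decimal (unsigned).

Flip each bit (0->1, 1->0):
  00000
  11111

Answer: 11111 (31)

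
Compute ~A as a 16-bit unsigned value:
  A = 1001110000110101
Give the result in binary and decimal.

Flip each bit (0->1, 1->0):
  1001110000110101
  0110001111001010

Answer: 0110001111001010 (25546)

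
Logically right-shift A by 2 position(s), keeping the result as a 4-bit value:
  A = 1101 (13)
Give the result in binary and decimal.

Logical shift right by 2: drop the bottom 2 bit(s), prepend 2 zero(s) on the left.
  1101  ->  keep [11], discard [01], prepend 00
= 0011

Answer: 0011 (3)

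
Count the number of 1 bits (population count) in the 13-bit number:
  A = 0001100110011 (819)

0001100110011
1-bits at positions (from bit 0 = LSB): 0, 1, 4, 5, 8, 9
Count = 6

Answer: 6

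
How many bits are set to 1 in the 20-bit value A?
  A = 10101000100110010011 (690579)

10101000100110010011
1-bits at positions (from bit 0 = LSB): 0, 1, 4, 7, 8, 11, 15, 17, 19
Count = 9

Answer: 9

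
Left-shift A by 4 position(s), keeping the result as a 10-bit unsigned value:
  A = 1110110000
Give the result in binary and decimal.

Shift left by 4: drop the top 4 bit(s), append 4 zero(s) on the right.
  1110110000  ->  discard [1110], keep [110000], append 0000
= 1100000000

Answer: 1100000000 (768)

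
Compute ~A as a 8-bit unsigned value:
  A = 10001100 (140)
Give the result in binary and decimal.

Flip each bit (0->1, 1->0):
  10001100
  01110011

Answer: 01110011 (115)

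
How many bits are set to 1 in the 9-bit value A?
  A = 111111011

111111011
1-bits at positions (from bit 0 = LSB): 0, 1, 3, 4, 5, 6, 7, 8
Count = 8

Answer: 8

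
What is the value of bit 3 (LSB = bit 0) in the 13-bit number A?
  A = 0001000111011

Bit 3 is the 4th from the right.
  0001000111011
           ^
That bit is 1.

Answer: 1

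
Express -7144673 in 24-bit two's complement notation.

1. Binary of +7144673:  011011010000010011100001
2. Invert bits:     100100101111101100011110
3. Add 1:           100100101111101100011111

Answer: 100100101111101100011111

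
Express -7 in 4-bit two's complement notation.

1. Binary of +7:  0111
2. Invert bits:     1000
3. Add 1:           1001

Answer: 1001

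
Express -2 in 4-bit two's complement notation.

1. Binary of +2:  0010
2. Invert bits:     1101
3. Add 1:           1110

Answer: 1110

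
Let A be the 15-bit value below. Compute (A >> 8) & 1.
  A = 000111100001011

Bit 8 is the 9th from the right.
  000111100001011
        ^
That bit is 1.

Answer: 1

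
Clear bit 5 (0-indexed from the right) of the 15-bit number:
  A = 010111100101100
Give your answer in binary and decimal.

Mask = ~(1 << 5) = 111111111011111
Bit 5 of A is 1, so AND-ing with the mask clears it to 0.
  010111100101100
& 111111111011111
-----------------
  010111100001100

Answer: 010111100001100 (12044)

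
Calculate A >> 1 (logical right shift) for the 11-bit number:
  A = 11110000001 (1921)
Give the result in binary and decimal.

Logical shift right by 1: drop the bottom 1 bit(s), prepend 1 zero(s) on the left.
  11110000001  ->  keep [1111000000], discard [1], prepend 0
= 01111000000

Answer: 01111000000 (960)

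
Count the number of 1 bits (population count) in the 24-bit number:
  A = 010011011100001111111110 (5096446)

010011011100001111111110
1-bits at positions (from bit 0 = LSB): 1, 2, 3, 4, 5, 6, 7, 8, 9, 14, 15, 16, 18, 19, 22
Count = 15

Answer: 15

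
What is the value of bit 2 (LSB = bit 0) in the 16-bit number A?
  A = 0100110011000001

Bit 2 is the 3rd from the right.
  0100110011000001
               ^
That bit is 0.

Answer: 0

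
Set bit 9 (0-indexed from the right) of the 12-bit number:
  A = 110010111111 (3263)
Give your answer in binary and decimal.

Mask = 1 << 9 = 001000000000
Bit 9 of A is 0, so OR-ing with the mask flips it to 1.
  110010111111
| 001000000000
--------------
  111010111111

Answer: 111010111111 (3775)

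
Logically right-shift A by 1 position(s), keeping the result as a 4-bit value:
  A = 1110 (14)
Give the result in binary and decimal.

Logical shift right by 1: drop the bottom 1 bit(s), prepend 1 zero(s) on the left.
  1110  ->  keep [111], discard [0], prepend 0
= 0111

Answer: 0111 (7)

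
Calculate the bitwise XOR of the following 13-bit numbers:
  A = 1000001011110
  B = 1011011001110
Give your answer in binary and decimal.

Apply ^ to each column (1 where bits differ):
  1000001011110
^ 1011011001110
---------------
  0011010010000

Answer: 0011010010000 (1680)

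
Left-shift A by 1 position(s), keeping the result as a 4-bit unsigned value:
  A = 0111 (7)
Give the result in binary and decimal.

Shift left by 1: drop the top 1 bit(s), append 1 zero(s) on the right.
  0111  ->  discard [0], keep [111], append 0
= 1110

Answer: 1110 (14)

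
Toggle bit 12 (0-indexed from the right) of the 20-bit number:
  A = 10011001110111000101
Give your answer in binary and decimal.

Mask = 1 << 12 = 00000001000000000000
Bit 12 of A is 1; XOR with the mask flips it to 0.
  10011001110111000101
^ 00000001000000000000
----------------------
  10011000110111000101

Answer: 10011000110111000101 (626117)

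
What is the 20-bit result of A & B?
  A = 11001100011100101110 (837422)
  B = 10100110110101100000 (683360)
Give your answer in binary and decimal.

Apply & to each column (1 only where both bits are 1):
  11001100011100101110
& 10100110110101100000
----------------------
  10000100010100100000

Answer: 10000100010100100000 (541984)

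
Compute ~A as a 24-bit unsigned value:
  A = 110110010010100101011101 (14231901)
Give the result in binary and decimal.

Flip each bit (0->1, 1->0):
  110110010010100101011101
  001001101101011010100010

Answer: 001001101101011010100010 (2545314)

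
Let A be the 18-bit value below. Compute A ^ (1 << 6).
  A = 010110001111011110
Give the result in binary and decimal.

Mask = 1 << 6 = 000000000001000000
Bit 6 of A is 1; XOR with the mask flips it to 0.
  010110001111011110
^ 000000000001000000
--------------------
  010110001110011110

Answer: 010110001110011110 (91038)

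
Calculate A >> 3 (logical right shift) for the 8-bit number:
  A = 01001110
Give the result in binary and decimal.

Logical shift right by 3: drop the bottom 3 bit(s), prepend 3 zero(s) on the left.
  01001110  ->  keep [01001], discard [110], prepend 000
= 00001001

Answer: 00001001 (9)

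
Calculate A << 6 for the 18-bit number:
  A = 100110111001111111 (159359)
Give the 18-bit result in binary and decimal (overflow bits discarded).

Shift left by 6: drop the top 6 bit(s), append 6 zero(s) on the right.
  100110111001111111  ->  discard [100110], keep [111001111111], append 000000
= 111001111111000000

Answer: 111001111111000000 (237504)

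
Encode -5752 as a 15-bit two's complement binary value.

1. Binary of +5752:  001011001111000
2. Invert bits:     110100110000111
3. Add 1:           110100110001000

Answer: 110100110001000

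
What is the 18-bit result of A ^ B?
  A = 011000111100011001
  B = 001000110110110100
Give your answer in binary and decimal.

Apply ^ to each column (1 where bits differ):
  011000111100011001
^ 001000110110110100
--------------------
  010000001010101101

Answer: 010000001010101101 (66221)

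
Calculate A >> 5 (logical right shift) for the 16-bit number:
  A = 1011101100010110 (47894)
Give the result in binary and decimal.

Logical shift right by 5: drop the bottom 5 bit(s), prepend 5 zero(s) on the left.
  1011101100010110  ->  keep [10111011000], discard [10110], prepend 00000
= 0000010111011000

Answer: 0000010111011000 (1496)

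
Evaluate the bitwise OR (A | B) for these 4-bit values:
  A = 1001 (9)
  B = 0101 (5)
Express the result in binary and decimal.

Apply | to each column (1 where either bit is 1):
  1001
| 0101
------
  1101

Answer: 1101 (13)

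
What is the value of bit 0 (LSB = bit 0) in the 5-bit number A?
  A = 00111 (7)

Bit 0 is the 1st from the right.
  00111
      ^
That bit is 1.

Answer: 1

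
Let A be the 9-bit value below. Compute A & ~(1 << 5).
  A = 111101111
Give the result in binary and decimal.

Mask = ~(1 << 5) = 111011111
Bit 5 of A is 1, so AND-ing with the mask clears it to 0.
  111101111
& 111011111
-----------
  111001111

Answer: 111001111 (463)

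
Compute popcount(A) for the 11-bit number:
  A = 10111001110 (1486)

10111001110
1-bits at positions (from bit 0 = LSB): 1, 2, 3, 6, 7, 8, 10
Count = 7

Answer: 7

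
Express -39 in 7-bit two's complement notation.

1. Binary of +39:  0100111
2. Invert bits:     1011000
3. Add 1:           1011001

Answer: 1011001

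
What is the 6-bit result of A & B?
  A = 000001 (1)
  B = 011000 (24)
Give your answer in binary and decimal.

Apply & to each column (1 only where both bits are 1):
  000001
& 011000
--------
  000000

Answer: 000000 (0)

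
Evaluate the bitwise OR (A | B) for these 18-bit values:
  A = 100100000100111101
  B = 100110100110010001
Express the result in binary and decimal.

Apply | to each column (1 where either bit is 1):
  100100000100111101
| 100110100110010001
--------------------
  100110100110111101

Answer: 100110100110111101 (158141)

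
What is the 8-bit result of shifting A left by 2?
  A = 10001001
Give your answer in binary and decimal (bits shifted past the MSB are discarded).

Shift left by 2: drop the top 2 bit(s), append 2 zero(s) on the right.
  10001001  ->  discard [10], keep [001001], append 00
= 00100100

Answer: 00100100 (36)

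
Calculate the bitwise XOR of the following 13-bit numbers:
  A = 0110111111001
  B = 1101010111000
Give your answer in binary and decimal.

Apply ^ to each column (1 where bits differ):
  0110111111001
^ 1101010111000
---------------
  1011101000001

Answer: 1011101000001 (5953)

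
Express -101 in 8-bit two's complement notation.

1. Binary of +101:  01100101
2. Invert bits:     10011010
3. Add 1:           10011011

Answer: 10011011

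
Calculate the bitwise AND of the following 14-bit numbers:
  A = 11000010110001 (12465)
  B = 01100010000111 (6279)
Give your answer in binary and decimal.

Apply & to each column (1 only where both bits are 1):
  11000010110001
& 01100010000111
----------------
  01000010000001

Answer: 01000010000001 (4225)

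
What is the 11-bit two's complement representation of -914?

1. Binary of +914:  01110010010
2. Invert bits:     10001101101
3. Add 1:           10001101110

Answer: 10001101110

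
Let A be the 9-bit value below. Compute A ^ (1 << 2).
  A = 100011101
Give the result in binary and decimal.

Mask = 1 << 2 = 000000100
Bit 2 of A is 1; XOR with the mask flips it to 0.
  100011101
^ 000000100
-----------
  100011001

Answer: 100011001 (281)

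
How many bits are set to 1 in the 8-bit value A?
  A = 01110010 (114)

01110010
1-bits at positions (from bit 0 = LSB): 1, 4, 5, 6
Count = 4

Answer: 4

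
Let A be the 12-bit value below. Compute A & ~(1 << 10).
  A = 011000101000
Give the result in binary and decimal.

Mask = ~(1 << 10) = 101111111111
Bit 10 of A is 1, so AND-ing with the mask clears it to 0.
  011000101000
& 101111111111
--------------
  001000101000

Answer: 001000101000 (552)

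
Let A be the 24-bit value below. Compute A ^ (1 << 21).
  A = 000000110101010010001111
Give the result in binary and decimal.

Mask = 1 << 21 = 001000000000000000000000
Bit 21 of A is 0; XOR with the mask flips it to 1.
  000000110101010010001111
^ 001000000000000000000000
--------------------------
  001000110101010010001111

Answer: 001000110101010010001111 (2315407)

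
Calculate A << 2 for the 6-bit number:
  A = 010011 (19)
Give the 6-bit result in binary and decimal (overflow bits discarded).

Shift left by 2: drop the top 2 bit(s), append 2 zero(s) on the right.
  010011  ->  discard [01], keep [0011], append 00
= 001100

Answer: 001100 (12)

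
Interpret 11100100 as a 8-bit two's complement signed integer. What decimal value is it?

MSB is 1, so the value is negative. Find the magnitude:
1. Invert bits:  00011011
2. Add 1:        00011100  = 28
3. Apply sign:   -28

Answer: -28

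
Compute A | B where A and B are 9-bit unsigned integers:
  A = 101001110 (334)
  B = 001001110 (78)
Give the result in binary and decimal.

Apply | to each column (1 where either bit is 1):
  101001110
| 001001110
-----------
  101001110

Answer: 101001110 (334)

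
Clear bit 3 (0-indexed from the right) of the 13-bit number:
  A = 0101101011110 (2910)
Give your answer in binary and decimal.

Mask = ~(1 << 3) = 1111111110111
Bit 3 of A is 1, so AND-ing with the mask clears it to 0.
  0101101011110
& 1111111110111
---------------
  0101101010110

Answer: 0101101010110 (2902)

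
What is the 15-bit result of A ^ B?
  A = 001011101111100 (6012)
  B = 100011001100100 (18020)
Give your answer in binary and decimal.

Apply ^ to each column (1 where bits differ):
  001011101111100
^ 100011001100100
-----------------
  101000100011000

Answer: 101000100011000 (20760)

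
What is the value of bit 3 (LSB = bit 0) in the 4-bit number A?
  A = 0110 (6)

Bit 3 is the 4th from the right.
  0110
  ^
That bit is 0.

Answer: 0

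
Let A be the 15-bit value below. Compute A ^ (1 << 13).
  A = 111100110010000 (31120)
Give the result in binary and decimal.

Mask = 1 << 13 = 010000000000000
Bit 13 of A is 1; XOR with the mask flips it to 0.
  111100110010000
^ 010000000000000
-----------------
  101100110010000

Answer: 101100110010000 (22928)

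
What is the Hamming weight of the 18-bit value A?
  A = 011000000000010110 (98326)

011000000000010110
1-bits at positions (from bit 0 = LSB): 1, 2, 4, 15, 16
Count = 5

Answer: 5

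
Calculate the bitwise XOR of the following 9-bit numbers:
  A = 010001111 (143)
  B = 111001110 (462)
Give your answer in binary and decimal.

Apply ^ to each column (1 where bits differ):
  010001111
^ 111001110
-----------
  101000001

Answer: 101000001 (321)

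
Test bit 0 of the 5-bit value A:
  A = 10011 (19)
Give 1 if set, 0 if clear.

Bit 0 is the 1st from the right.
  10011
      ^
That bit is 1.

Answer: 1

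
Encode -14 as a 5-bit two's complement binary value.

1. Binary of +14:  01110
2. Invert bits:     10001
3. Add 1:           10010

Answer: 10010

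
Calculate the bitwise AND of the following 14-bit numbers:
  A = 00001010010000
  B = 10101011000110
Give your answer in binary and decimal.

Apply & to each column (1 only where both bits are 1):
  00001010010000
& 10101011000110
----------------
  00001010000000

Answer: 00001010000000 (640)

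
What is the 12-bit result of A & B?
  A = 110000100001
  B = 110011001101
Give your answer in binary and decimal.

Apply & to each column (1 only where both bits are 1):
  110000100001
& 110011001101
--------------
  110000000001

Answer: 110000000001 (3073)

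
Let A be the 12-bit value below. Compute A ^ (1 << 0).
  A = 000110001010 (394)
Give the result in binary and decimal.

Mask = 1 << 0 = 000000000001
Bit 0 of A is 0; XOR with the mask flips it to 1.
  000110001010
^ 000000000001
--------------
  000110001011

Answer: 000110001011 (395)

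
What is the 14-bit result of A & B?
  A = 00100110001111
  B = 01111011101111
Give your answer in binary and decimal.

Apply & to each column (1 only where both bits are 1):
  00100110001111
& 01111011101111
----------------
  00100010001111

Answer: 00100010001111 (2191)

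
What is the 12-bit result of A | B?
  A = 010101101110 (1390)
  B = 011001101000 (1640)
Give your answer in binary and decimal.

Apply | to each column (1 where either bit is 1):
  010101101110
| 011001101000
--------------
  011101101110

Answer: 011101101110 (1902)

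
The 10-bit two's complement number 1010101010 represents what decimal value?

MSB is 1, so the value is negative. Find the magnitude:
1. Invert bits:  0101010101
2. Add 1:        0101010110  = 342
3. Apply sign:   -342

Answer: -342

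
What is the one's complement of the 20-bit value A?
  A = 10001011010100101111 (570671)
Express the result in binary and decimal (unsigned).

Flip each bit (0->1, 1->0):
  10001011010100101111
  01110100101011010000

Answer: 01110100101011010000 (477904)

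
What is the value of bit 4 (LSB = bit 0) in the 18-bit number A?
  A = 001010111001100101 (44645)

Bit 4 is the 5th from the right.
  001010111001100101
               ^
That bit is 0.

Answer: 0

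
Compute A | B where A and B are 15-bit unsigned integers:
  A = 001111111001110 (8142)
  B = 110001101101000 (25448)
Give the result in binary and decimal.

Apply | to each column (1 where either bit is 1):
  001111111001110
| 110001101101000
-----------------
  111111111101110

Answer: 111111111101110 (32750)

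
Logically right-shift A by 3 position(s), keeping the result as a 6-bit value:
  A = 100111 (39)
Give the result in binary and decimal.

Logical shift right by 3: drop the bottom 3 bit(s), prepend 3 zero(s) on the left.
  100111  ->  keep [100], discard [111], prepend 000
= 000100

Answer: 000100 (4)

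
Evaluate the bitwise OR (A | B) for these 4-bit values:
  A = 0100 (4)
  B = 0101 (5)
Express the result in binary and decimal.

Apply | to each column (1 where either bit is 1):
  0100
| 0101
------
  0101

Answer: 0101 (5)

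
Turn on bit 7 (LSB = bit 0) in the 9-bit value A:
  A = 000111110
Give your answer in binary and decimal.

Mask = 1 << 7 = 010000000
Bit 7 of A is 0, so OR-ing with the mask flips it to 1.
  000111110
| 010000000
-----------
  010111110

Answer: 010111110 (190)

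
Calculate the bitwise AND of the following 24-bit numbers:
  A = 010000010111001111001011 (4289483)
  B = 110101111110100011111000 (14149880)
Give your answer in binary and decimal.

Apply & to each column (1 only where both bits are 1):
  010000010111001111001011
& 110101111110100011111000
--------------------------
  010000010110000011001000

Answer: 010000010110000011001000 (4284616)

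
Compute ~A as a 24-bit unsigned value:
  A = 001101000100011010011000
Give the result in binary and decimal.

Flip each bit (0->1, 1->0):
  001101000100011010011000
  110010111011100101100111

Answer: 110010111011100101100111 (13351271)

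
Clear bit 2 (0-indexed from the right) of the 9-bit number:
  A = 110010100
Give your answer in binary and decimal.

Mask = ~(1 << 2) = 111111011
Bit 2 of A is 1, so AND-ing with the mask clears it to 0.
  110010100
& 111111011
-----------
  110010000

Answer: 110010000 (400)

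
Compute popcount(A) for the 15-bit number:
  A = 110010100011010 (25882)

110010100011010
1-bits at positions (from bit 0 = LSB): 1, 3, 4, 8, 10, 13, 14
Count = 7

Answer: 7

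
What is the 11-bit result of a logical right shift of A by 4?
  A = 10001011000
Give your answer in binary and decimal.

Logical shift right by 4: drop the bottom 4 bit(s), prepend 4 zero(s) on the left.
  10001011000  ->  keep [1000101], discard [1000], prepend 0000
= 00001000101

Answer: 00001000101 (69)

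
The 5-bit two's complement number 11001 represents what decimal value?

MSB is 1, so the value is negative. Find the magnitude:
1. Invert bits:  00110
2. Add 1:        00111  = 7
3. Apply sign:   -7

Answer: -7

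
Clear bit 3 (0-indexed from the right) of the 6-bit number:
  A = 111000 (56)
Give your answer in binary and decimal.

Mask = ~(1 << 3) = 110111
Bit 3 of A is 1, so AND-ing with the mask clears it to 0.
  111000
& 110111
--------
  110000

Answer: 110000 (48)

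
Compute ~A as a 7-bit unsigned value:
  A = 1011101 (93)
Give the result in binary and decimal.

Flip each bit (0->1, 1->0):
  1011101
  0100010

Answer: 0100010 (34)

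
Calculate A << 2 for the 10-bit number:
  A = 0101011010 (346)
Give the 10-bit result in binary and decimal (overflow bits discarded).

Shift left by 2: drop the top 2 bit(s), append 2 zero(s) on the right.
  0101011010  ->  discard [01], keep [01011010], append 00
= 0101101000

Answer: 0101101000 (360)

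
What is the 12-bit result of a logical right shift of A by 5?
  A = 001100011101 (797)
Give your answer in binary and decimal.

Logical shift right by 5: drop the bottom 5 bit(s), prepend 5 zero(s) on the left.
  001100011101  ->  keep [0011000], discard [11101], prepend 00000
= 000000011000

Answer: 000000011000 (24)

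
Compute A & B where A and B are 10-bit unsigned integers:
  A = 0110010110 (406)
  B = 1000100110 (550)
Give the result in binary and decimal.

Apply & to each column (1 only where both bits are 1):
  0110010110
& 1000100110
------------
  0000000110

Answer: 0000000110 (6)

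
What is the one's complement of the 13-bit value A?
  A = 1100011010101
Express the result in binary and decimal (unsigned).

Flip each bit (0->1, 1->0):
  1100011010101
  0011100101010

Answer: 0011100101010 (1834)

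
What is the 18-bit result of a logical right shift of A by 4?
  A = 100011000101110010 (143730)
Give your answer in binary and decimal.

Logical shift right by 4: drop the bottom 4 bit(s), prepend 4 zero(s) on the left.
  100011000101110010  ->  keep [10001100010111], discard [0010], prepend 0000
= 000010001100010111

Answer: 000010001100010111 (8983)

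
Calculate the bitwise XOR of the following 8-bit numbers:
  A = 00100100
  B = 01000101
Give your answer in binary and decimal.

Apply ^ to each column (1 where bits differ):
  00100100
^ 01000101
----------
  01100001

Answer: 01100001 (97)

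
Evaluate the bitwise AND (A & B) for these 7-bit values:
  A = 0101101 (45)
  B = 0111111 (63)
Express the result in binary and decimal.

Apply & to each column (1 only where both bits are 1):
  0101101
& 0111111
---------
  0101101

Answer: 0101101 (45)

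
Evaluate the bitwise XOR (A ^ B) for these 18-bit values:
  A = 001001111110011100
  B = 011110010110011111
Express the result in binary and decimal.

Apply ^ to each column (1 where bits differ):
  001001111110011100
^ 011110010110011111
--------------------
  010111101000000011

Answer: 010111101000000011 (96771)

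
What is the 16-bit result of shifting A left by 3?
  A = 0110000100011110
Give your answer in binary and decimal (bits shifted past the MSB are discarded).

Shift left by 3: drop the top 3 bit(s), append 3 zero(s) on the right.
  0110000100011110  ->  discard [011], keep [0000100011110], append 000
= 0000100011110000

Answer: 0000100011110000 (2288)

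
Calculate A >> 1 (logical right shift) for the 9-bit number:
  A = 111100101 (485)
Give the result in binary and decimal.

Logical shift right by 1: drop the bottom 1 bit(s), prepend 1 zero(s) on the left.
  111100101  ->  keep [11110010], discard [1], prepend 0
= 011110010

Answer: 011110010 (242)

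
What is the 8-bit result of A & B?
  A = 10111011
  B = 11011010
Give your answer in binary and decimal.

Apply & to each column (1 only where both bits are 1):
  10111011
& 11011010
----------
  10011010

Answer: 10011010 (154)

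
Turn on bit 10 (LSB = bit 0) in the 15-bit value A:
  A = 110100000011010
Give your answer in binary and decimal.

Mask = 1 << 10 = 000010000000000
Bit 10 of A is 0, so OR-ing with the mask flips it to 1.
  110100000011010
| 000010000000000
-----------------
  110110000011010

Answer: 110110000011010 (27674)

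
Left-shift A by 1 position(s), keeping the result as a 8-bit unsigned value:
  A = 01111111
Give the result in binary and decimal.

Shift left by 1: drop the top 1 bit(s), append 1 zero(s) on the right.
  01111111  ->  discard [0], keep [1111111], append 0
= 11111110

Answer: 11111110 (254)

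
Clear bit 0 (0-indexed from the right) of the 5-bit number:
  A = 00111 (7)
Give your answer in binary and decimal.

Mask = ~(1 << 0) = 11110
Bit 0 of A is 1, so AND-ing with the mask clears it to 0.
  00111
& 11110
-------
  00110

Answer: 00110 (6)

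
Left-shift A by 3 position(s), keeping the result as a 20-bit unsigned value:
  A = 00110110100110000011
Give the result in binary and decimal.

Shift left by 3: drop the top 3 bit(s), append 3 zero(s) on the right.
  00110110100110000011  ->  discard [001], keep [10110100110000011], append 000
= 10110100110000011000

Answer: 10110100110000011000 (740376)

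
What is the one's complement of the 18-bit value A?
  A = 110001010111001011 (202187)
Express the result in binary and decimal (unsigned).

Flip each bit (0->1, 1->0):
  110001010111001011
  001110101000110100

Answer: 001110101000110100 (59956)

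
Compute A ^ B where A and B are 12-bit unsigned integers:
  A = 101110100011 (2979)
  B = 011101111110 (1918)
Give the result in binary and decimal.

Apply ^ to each column (1 where bits differ):
  101110100011
^ 011101111110
--------------
  110011011101

Answer: 110011011101 (3293)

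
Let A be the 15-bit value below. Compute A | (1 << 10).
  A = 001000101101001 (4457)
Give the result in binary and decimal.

Mask = 1 << 10 = 000010000000000
Bit 10 of A is 0, so OR-ing with the mask flips it to 1.
  001000101101001
| 000010000000000
-----------------
  001010101101001

Answer: 001010101101001 (5481)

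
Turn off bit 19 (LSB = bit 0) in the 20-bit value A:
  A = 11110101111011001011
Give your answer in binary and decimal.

Mask = ~(1 << 19) = 01111111111111111111
Bit 19 of A is 1, so AND-ing with the mask clears it to 0.
  11110101111011001011
& 01111111111111111111
----------------------
  01110101111011001011

Answer: 01110101111011001011 (483019)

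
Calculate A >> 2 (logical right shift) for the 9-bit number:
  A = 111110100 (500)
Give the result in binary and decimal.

Logical shift right by 2: drop the bottom 2 bit(s), prepend 2 zero(s) on the left.
  111110100  ->  keep [1111101], discard [00], prepend 00
= 001111101

Answer: 001111101 (125)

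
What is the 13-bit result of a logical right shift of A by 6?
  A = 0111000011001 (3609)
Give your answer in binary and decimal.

Logical shift right by 6: drop the bottom 6 bit(s), prepend 6 zero(s) on the left.
  0111000011001  ->  keep [0111000], discard [011001], prepend 000000
= 0000000111000

Answer: 0000000111000 (56)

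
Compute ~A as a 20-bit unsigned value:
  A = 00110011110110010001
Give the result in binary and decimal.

Flip each bit (0->1, 1->0):
  00110011110110010001
  11001100001001101110

Answer: 11001100001001101110 (836206)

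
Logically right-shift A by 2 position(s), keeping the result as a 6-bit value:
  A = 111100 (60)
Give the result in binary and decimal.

Logical shift right by 2: drop the bottom 2 bit(s), prepend 2 zero(s) on the left.
  111100  ->  keep [1111], discard [00], prepend 00
= 001111

Answer: 001111 (15)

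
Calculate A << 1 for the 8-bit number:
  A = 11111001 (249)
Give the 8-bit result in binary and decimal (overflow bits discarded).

Shift left by 1: drop the top 1 bit(s), append 1 zero(s) on the right.
  11111001  ->  discard [1], keep [1111001], append 0
= 11110010

Answer: 11110010 (242)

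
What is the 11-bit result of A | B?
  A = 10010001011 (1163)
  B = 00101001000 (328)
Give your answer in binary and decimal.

Apply | to each column (1 where either bit is 1):
  10010001011
| 00101001000
-------------
  10111001011

Answer: 10111001011 (1483)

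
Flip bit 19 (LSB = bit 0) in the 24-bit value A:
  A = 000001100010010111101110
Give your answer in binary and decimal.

Mask = 1 << 19 = 000010000000000000000000
Bit 19 of A is 0; XOR with the mask flips it to 1.
  000001100010010111101110
^ 000010000000000000000000
--------------------------
  000011100010010111101110

Answer: 000011100010010111101110 (927214)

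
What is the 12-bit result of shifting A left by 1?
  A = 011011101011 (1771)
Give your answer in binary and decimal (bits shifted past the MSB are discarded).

Shift left by 1: drop the top 1 bit(s), append 1 zero(s) on the right.
  011011101011  ->  discard [0], keep [11011101011], append 0
= 110111010110

Answer: 110111010110 (3542)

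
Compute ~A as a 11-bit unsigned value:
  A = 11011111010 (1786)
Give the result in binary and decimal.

Flip each bit (0->1, 1->0):
  11011111010
  00100000101

Answer: 00100000101 (261)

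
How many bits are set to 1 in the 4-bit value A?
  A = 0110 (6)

0110
1-bits at positions (from bit 0 = LSB): 1, 2
Count = 2

Answer: 2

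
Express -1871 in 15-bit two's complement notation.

1. Binary of +1871:  000011101001111
2. Invert bits:     111100010110000
3. Add 1:           111100010110001

Answer: 111100010110001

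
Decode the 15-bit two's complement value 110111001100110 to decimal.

MSB is 1, so the value is negative. Find the magnitude:
1. Invert bits:  001000110011001
2. Add 1:        001000110011010  = 4506
3. Apply sign:   -4506

Answer: -4506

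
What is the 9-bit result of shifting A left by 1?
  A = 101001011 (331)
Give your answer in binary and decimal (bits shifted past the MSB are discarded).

Shift left by 1: drop the top 1 bit(s), append 1 zero(s) on the right.
  101001011  ->  discard [1], keep [01001011], append 0
= 010010110

Answer: 010010110 (150)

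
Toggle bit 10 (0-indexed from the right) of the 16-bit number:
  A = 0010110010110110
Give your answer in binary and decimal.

Mask = 1 << 10 = 0000010000000000
Bit 10 of A is 1; XOR with the mask flips it to 0.
  0010110010110110
^ 0000010000000000
------------------
  0010100010110110

Answer: 0010100010110110 (10422)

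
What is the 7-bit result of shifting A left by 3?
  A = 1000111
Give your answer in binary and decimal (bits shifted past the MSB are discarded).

Shift left by 3: drop the top 3 bit(s), append 3 zero(s) on the right.
  1000111  ->  discard [100], keep [0111], append 000
= 0111000

Answer: 0111000 (56)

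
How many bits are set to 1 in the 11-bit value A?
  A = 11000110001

11000110001
1-bits at positions (from bit 0 = LSB): 0, 4, 5, 9, 10
Count = 5

Answer: 5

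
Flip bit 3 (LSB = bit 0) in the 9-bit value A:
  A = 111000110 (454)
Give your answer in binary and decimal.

Mask = 1 << 3 = 000001000
Bit 3 of A is 0; XOR with the mask flips it to 1.
  111000110
^ 000001000
-----------
  111001110

Answer: 111001110 (462)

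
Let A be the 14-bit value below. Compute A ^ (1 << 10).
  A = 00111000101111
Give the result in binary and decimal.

Mask = 1 << 10 = 00010000000000
Bit 10 of A is 1; XOR with the mask flips it to 0.
  00111000101111
^ 00010000000000
----------------
  00101000101111

Answer: 00101000101111 (2607)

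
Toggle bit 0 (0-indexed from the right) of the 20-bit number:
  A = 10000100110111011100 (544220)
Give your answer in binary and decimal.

Mask = 1 << 0 = 00000000000000000001
Bit 0 of A is 0; XOR with the mask flips it to 1.
  10000100110111011100
^ 00000000000000000001
----------------------
  10000100110111011101

Answer: 10000100110111011101 (544221)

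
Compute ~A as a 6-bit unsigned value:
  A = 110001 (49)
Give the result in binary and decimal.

Flip each bit (0->1, 1->0):
  110001
  001110

Answer: 001110 (14)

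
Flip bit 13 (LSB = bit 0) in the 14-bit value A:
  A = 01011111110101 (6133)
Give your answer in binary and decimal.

Mask = 1 << 13 = 10000000000000
Bit 13 of A is 0; XOR with the mask flips it to 1.
  01011111110101
^ 10000000000000
----------------
  11011111110101

Answer: 11011111110101 (14325)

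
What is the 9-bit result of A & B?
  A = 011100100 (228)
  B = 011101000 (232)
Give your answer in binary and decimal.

Apply & to each column (1 only where both bits are 1):
  011100100
& 011101000
-----------
  011100000

Answer: 011100000 (224)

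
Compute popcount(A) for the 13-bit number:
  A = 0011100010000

0011100010000
1-bits at positions (from bit 0 = LSB): 4, 8, 9, 10
Count = 4

Answer: 4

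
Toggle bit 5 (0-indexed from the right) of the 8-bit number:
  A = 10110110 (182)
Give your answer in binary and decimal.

Mask = 1 << 5 = 00100000
Bit 5 of A is 1; XOR with the mask flips it to 0.
  10110110
^ 00100000
----------
  10010110

Answer: 10010110 (150)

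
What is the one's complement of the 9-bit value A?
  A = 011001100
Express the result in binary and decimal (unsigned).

Flip each bit (0->1, 1->0):
  011001100
  100110011

Answer: 100110011 (307)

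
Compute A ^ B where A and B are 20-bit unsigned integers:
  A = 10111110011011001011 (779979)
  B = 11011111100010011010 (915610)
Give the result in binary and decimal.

Apply ^ to each column (1 where bits differ):
  10111110011011001011
^ 11011111100010011010
----------------------
  01100001111001010001

Answer: 01100001111001010001 (400977)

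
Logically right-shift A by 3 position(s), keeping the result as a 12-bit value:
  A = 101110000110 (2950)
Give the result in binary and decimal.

Logical shift right by 3: drop the bottom 3 bit(s), prepend 3 zero(s) on the left.
  101110000110  ->  keep [101110000], discard [110], prepend 000
= 000101110000

Answer: 000101110000 (368)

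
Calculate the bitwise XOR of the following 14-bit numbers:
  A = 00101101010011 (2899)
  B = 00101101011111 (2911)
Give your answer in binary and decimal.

Apply ^ to each column (1 where bits differ):
  00101101010011
^ 00101101011111
----------------
  00000000001100

Answer: 00000000001100 (12)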